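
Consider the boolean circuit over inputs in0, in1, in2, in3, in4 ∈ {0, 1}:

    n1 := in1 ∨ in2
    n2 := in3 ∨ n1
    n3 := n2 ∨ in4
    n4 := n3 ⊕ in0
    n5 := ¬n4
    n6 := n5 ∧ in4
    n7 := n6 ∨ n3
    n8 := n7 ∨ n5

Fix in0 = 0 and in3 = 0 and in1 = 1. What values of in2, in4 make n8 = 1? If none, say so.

n8 = n7 ∨ n5 must be 1, so at least one of n7, n5 is 1.
Check with in0 = 0 and in3 = 0 and in1 = 1 and in2=0, in4=1:
n1 = in1 ∨ in2 = 1 ∨ 0 = 1
n2 = in3 ∨ n1 = 0 ∨ 1 = 1
n3 = n2 ∨ in4 = 1 ∨ 1 = 1
n4 = n3 ⊕ in0 = 1 ⊕ 0 = 1
n5 = ¬n4 = ¬1 = 0
n6 = n5 ∧ in4 = 0 ∧ 1 = 0
n7 = n6 ∨ n3 = 0 ∨ 1 = 1
n8 = n7 ∨ n5 = 1 ∨ 0 = 1
So n8 = 1.

in2=0, in4=1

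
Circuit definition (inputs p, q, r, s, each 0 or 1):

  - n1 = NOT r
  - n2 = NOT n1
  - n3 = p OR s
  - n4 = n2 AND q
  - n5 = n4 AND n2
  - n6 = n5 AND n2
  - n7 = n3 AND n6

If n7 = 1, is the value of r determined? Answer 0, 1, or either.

1

n7 = n3 AND n6 must be 1, so both n3 = 1 and n6 = 1.
n3 = p OR s must be 1, so at least one of p, s is 1.
Every assignment with n7 = 1 has r = 1; there are 3 such assignment(s).
  p=0, q=1, r=1, s=1
  p=1, q=1, r=1, s=0
  p=1, q=1, r=1, s=1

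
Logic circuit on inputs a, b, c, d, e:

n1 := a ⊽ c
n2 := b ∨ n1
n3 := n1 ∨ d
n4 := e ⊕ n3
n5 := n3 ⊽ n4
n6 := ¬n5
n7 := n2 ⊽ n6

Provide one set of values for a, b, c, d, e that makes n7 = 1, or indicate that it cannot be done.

a=0, b=0, c=1, d=0, e=0

Check with a=0, b=0, c=1, d=0, e=0:
n1 = a ⊽ c = 0 ⊽ 1 = 0
n2 = b ∨ n1 = 0 ∨ 0 = 0
n3 = n1 ∨ d = 0 ∨ 0 = 0
n4 = e ⊕ n3 = 0 ⊕ 0 = 0
n5 = n3 ⊽ n4 = 0 ⊽ 0 = 1
n6 = ¬n5 = ¬1 = 0
n7 = n2 ⊽ n6 = 0 ⊽ 0 = 1
So n7 = 1 as required.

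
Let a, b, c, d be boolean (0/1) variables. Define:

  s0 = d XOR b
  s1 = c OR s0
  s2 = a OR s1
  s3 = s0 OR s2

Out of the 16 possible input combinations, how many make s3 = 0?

2

s3 = s0 OR s2 must be 0, so both s0 = 0 and s2 = 0.
s0 = d XOR b must be 0, so d and b are equal.
s2 = a OR s1 must be 0, so both a = 0 and s1 = 0.
Satisfying assignments:
  a=0, b=0, c=0, d=0
  a=0, b=1, c=0, d=1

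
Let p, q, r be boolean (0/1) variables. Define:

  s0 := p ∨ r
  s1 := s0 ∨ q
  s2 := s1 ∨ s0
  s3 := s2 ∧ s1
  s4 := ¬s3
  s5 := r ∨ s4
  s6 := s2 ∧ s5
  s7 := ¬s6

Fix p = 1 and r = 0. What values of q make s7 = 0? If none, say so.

no solution exists

With p = 1 and r = 0 fixed, none of the 2 settings of q give s7 = 0.
For example, with q=1:
s0 = p ∨ r = 1 ∨ 0 = 1
s1 = s0 ∨ q = 1 ∨ 1 = 1
s2 = s1 ∨ s0 = 1 ∨ 1 = 1
s3 = s2 ∧ s1 = 1 ∧ 1 = 1
s4 = ¬s3 = ¬1 = 0
s5 = r ∨ s4 = 0 ∨ 0 = 0
s6 = s2 ∧ s5 = 1 ∧ 0 = 0
s7 = ¬s6 = ¬0 = 1
giving s7 = 1 ≠ 0.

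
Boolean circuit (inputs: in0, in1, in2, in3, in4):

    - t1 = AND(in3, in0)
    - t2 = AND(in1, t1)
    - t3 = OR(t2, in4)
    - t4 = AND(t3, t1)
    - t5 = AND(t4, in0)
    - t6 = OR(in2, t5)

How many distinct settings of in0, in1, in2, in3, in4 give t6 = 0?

t6 = OR(in2, t5) must be 0, so both in2 = 0 and t5 = 0.
t5 = AND(t4, in0) must be 0, so at least one of t4, in0 is 0.
Enumerating the 32 input combinations, 13 give t6 = 0 and 19 give t6 = 1.

13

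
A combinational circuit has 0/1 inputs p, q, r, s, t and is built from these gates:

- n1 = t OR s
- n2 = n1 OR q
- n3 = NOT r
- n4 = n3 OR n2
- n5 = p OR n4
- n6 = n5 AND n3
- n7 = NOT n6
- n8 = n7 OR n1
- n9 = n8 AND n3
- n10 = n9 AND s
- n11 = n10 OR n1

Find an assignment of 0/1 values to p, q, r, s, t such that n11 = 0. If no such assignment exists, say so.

n11 = n10 OR n1 must be 0, so both n10 = 0 and n1 = 0.
Check with p=0, q=1, r=1, s=0, t=0:
n1 = t OR s = 0 OR 0 = 0
n2 = n1 OR q = 0 OR 1 = 1
n3 = NOT r = NOT 1 = 0
n4 = n3 OR n2 = 0 OR 1 = 1
n5 = p OR n4 = 0 OR 1 = 1
n6 = n5 AND n3 = 1 AND 0 = 0
n7 = NOT n6 = NOT 0 = 1
n8 = n7 OR n1 = 1 OR 0 = 1
n9 = n8 AND n3 = 1 AND 0 = 0
n10 = n9 AND s = 0 AND 0 = 0
n11 = n10 OR n1 = 0 OR 0 = 0
So n11 = 0 as required.

p=0, q=1, r=1, s=0, t=0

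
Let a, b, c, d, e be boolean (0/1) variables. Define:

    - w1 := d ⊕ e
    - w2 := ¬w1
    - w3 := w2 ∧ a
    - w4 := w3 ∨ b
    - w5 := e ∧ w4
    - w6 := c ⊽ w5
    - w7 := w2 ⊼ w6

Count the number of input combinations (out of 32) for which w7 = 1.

w7 = w2 ⊼ w6 must be 1, so at least one of w2, w6 is 0.
Enumerating the 32 input combinations, 27 give w7 = 1 and 5 give w7 = 0.

27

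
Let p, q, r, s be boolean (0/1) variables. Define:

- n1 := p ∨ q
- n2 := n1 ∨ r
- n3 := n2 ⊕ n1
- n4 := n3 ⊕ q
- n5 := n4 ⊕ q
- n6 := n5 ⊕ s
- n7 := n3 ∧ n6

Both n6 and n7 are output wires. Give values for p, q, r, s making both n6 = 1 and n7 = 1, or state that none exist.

Check with p=0 q=0 r=1 s=0:
n1 = p ∨ q = 0 ∨ 0 = 0
n2 = n1 ∨ r = 0 ∨ 1 = 1
n3 = n2 ⊕ n1 = 1 ⊕ 0 = 1
n4 = n3 ⊕ q = 1 ⊕ 0 = 1
n5 = n4 ⊕ q = 1 ⊕ 0 = 1
n6 = n5 ⊕ s = 1 ⊕ 0 = 1
n7 = n3 ∧ n6 = 1 ∧ 1 = 1
So n6 = 1 and n7 = 1.

p=0 q=0 r=1 s=0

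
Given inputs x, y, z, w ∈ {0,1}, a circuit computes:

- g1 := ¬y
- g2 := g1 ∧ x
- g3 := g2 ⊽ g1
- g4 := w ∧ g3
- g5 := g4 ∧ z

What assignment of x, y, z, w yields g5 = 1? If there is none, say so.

g5 = g4 ∧ z must be 1, so both g4 = 1 and z = 1.
g4 = w ∧ g3 must be 1, so both w = 1 and g3 = 1.
g3 = g2 ⊽ g1 must be 1, so both g2 = 0 and g1 = 0.
Check with x=0 y=1 z=1 w=1:
g1 = ¬y = ¬1 = 0
g2 = g1 ∧ x = 0 ∧ 0 = 0
g3 = g2 ⊽ g1 = 0 ⊽ 0 = 1
g4 = w ∧ g3 = 1 ∧ 1 = 1
g5 = g4 ∧ z = 1 ∧ 1 = 1
So g5 = 1 as required.

x=0 y=1 z=1 w=1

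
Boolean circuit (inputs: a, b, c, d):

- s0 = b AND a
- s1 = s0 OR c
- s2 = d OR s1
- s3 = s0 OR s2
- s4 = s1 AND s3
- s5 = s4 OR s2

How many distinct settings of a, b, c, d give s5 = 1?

13

s5 = s4 OR s2 must be 1, so at least one of s4, s2 is 1.
Enumerating the 16 input combinations, 13 give s5 = 1 and 3 give s5 = 0.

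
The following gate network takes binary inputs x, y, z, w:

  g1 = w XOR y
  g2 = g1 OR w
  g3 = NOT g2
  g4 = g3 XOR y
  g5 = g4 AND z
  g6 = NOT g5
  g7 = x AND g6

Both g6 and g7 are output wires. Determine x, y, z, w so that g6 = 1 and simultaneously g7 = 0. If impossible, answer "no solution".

x=0 y=0 z=1 w=1

Check with x=0 y=0 z=1 w=1:
g1 = w XOR y = 1 XOR 0 = 1
g2 = g1 OR w = 1 OR 1 = 1
g3 = NOT g2 = NOT 1 = 0
g4 = g3 XOR y = 0 XOR 0 = 0
g5 = g4 AND z = 0 AND 1 = 0
g6 = NOT g5 = NOT 0 = 1
g7 = x AND g6 = 0 AND 1 = 0
So g6 = 1 and g7 = 0.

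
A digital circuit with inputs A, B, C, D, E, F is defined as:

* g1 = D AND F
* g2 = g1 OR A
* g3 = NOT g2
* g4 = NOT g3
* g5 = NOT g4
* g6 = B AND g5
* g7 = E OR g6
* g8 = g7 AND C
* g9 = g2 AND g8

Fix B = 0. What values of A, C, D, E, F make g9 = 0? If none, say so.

g9 = g2 AND g8 must be 0, so at least one of g2, g8 is 0.
Check with B = 0 and A=0, C=0, D=1, E=1, F=0:
g1 = D AND F = 1 AND 0 = 0
g2 = g1 OR A = 0 OR 0 = 0
g3 = NOT g2 = NOT 0 = 1
g4 = NOT g3 = NOT 1 = 0
g5 = NOT g4 = NOT 0 = 1
g6 = B AND g5 = 0 AND 1 = 0
g7 = E OR g6 = 1 OR 0 = 1
g8 = g7 AND C = 1 AND 0 = 0
g9 = g2 AND g8 = 0 AND 0 = 0
So g9 = 0.

A=0, C=0, D=1, E=1, F=0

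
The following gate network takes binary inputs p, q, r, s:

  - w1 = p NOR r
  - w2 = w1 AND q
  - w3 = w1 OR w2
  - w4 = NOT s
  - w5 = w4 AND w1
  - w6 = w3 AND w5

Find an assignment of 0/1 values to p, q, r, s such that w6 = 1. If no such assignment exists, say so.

w6 = w3 AND w5 must be 1, so both w3 = 1 and w5 = 1.
w3 = w1 OR w2 must be 1, so at least one of w1, w2 is 1.
w5 = w4 AND w1 must be 1, so both w4 = 1 and w1 = 1.
Check with p=0 q=1 r=0 s=0:
w1 = p NOR r = 0 NOR 0 = 1
w2 = w1 AND q = 1 AND 1 = 1
w3 = w1 OR w2 = 1 OR 1 = 1
w4 = NOT s = NOT 0 = 1
w5 = w4 AND w1 = 1 AND 1 = 1
w6 = w3 AND w5 = 1 AND 1 = 1
So w6 = 1 as required.

p=0 q=1 r=0 s=0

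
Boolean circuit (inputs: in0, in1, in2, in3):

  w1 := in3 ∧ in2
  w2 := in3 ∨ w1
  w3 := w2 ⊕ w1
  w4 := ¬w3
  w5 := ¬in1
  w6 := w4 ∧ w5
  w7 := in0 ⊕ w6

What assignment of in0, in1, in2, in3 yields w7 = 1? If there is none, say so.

in0=1, in1=1, in2=0, in3=1

w7 = in0 ⊕ w6 must be 1, so in0 and w6 differ.
Check with in0=1, in1=1, in2=0, in3=1:
w1 = in3 ∧ in2 = 1 ∧ 0 = 0
w2 = in3 ∨ w1 = 1 ∨ 0 = 1
w3 = w2 ⊕ w1 = 1 ⊕ 0 = 1
w4 = ¬w3 = ¬1 = 0
w5 = ¬in1 = ¬1 = 0
w6 = w4 ∧ w5 = 0 ∧ 0 = 0
w7 = in0 ⊕ w6 = 1 ⊕ 0 = 1
So w7 = 1 as required.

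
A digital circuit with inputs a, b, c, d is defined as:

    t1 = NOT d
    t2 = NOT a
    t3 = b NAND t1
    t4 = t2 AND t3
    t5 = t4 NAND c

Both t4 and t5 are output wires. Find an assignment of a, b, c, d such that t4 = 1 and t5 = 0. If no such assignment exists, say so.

a=0 b=0 c=1 d=0

Check with a=0 b=0 c=1 d=0:
t1 = NOT d = NOT 0 = 1
t2 = NOT a = NOT 0 = 1
t3 = b NAND t1 = 0 NAND 1 = 1
t4 = t2 AND t3 = 1 AND 1 = 1
t5 = t4 NAND c = 1 NAND 1 = 0
So t4 = 1 and t5 = 0.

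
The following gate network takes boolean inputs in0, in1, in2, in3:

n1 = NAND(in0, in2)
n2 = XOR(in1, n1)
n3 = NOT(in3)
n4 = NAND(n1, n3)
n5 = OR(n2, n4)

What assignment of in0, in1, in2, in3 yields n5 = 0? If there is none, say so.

in0=0, in1=1, in2=0, in3=0

n5 = OR(n2, n4) must be 0, so both n2 = 0 and n4 = 0.
n2 = XOR(in1, n1) must be 0, so in1 and n1 are equal.
Check with in0=0, in1=1, in2=0, in3=0:
n1 = NAND(in0, in2) = NAND(0, 0) = 1
n2 = XOR(in1, n1) = XOR(1, 1) = 0
n3 = NOT(in3) = NOT 0 = 1
n4 = NAND(n1, n3) = NAND(1, 1) = 0
n5 = OR(n2, n4) = OR(0, 0) = 0
So n5 = 0 as required.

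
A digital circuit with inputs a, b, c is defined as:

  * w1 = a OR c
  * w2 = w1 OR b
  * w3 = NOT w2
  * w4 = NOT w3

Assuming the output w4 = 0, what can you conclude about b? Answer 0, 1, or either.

0

w4 = NOT w3 must be 0, so w3 = 1.
w3 = NOT w2 must be 1, so w2 = 0.
w2 = w1 OR b must be 0, so both w1 = 0 and b = 0.
Every assignment with w4 = 0 has b = 0; there are 1 such assignment(s).
  a=0, b=0, c=0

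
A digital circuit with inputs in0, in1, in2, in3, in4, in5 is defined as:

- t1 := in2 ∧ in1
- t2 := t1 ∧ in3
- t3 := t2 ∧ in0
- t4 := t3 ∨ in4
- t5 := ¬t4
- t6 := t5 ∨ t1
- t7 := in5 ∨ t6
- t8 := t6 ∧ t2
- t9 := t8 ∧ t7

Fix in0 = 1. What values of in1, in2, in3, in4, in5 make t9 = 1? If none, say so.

Check with in0 = 1 and in1=1, in2=1, in3=1, in4=1, in5=0:
t1 = in2 ∧ in1 = 1 ∧ 1 = 1
t2 = t1 ∧ in3 = 1 ∧ 1 = 1
t3 = t2 ∧ in0 = 1 ∧ 1 = 1
t4 = t3 ∨ in4 = 1 ∨ 1 = 1
t5 = ¬t4 = ¬1 = 0
t6 = t5 ∨ t1 = 0 ∨ 1 = 1
t7 = in5 ∨ t6 = 0 ∨ 1 = 1
t8 = t6 ∧ t2 = 1 ∧ 1 = 1
t9 = t8 ∧ t7 = 1 ∧ 1 = 1
So t9 = 1.

in1=1, in2=1, in3=1, in4=1, in5=0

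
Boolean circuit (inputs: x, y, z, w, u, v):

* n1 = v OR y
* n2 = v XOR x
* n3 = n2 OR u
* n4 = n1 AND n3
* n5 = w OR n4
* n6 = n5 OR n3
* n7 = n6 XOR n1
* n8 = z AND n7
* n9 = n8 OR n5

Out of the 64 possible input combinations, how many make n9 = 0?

8

n9 = n8 OR n5 must be 0, so both n8 = 0 and n5 = 0.
n8 = z AND n7 must be 0, so at least one of z, n7 is 0.
n5 = w OR n4 must be 0, so both w = 0 and n4 = 0.
Enumerating the 64 input combinations, 8 give n9 = 0 and 56 give n9 = 1.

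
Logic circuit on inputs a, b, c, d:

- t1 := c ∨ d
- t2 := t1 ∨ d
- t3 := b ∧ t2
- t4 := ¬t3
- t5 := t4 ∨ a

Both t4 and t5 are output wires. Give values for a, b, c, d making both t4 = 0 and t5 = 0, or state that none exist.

Check with a=0, b=1, c=1, d=0:
t1 = c ∨ d = 1 ∨ 0 = 1
t2 = t1 ∨ d = 1 ∨ 0 = 1
t3 = b ∧ t2 = 1 ∧ 1 = 1
t4 = ¬t3 = ¬1 = 0
t5 = t4 ∨ a = 0 ∨ 0 = 0
So t4 = 0 and t5 = 0.

a=0, b=1, c=1, d=0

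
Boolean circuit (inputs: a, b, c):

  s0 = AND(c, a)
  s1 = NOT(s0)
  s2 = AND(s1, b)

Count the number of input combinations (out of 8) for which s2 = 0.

s2 = AND(s1, b) must be 0, so at least one of s1, b is 0.
Satisfying assignments:
  a=0, b=0, c=0
  a=0, b=0, c=1
  a=1, b=0, c=0
  a=1, b=0, c=1
  a=1, b=1, c=1

5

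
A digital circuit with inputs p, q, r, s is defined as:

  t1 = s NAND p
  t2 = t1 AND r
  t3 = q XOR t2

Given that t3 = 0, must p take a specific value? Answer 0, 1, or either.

either

Both values of p occur among assignments with t3 = 0:
  p=0: p=0, q=0, r=0, s=0
  p=1: p=1, q=0, r=0, s=0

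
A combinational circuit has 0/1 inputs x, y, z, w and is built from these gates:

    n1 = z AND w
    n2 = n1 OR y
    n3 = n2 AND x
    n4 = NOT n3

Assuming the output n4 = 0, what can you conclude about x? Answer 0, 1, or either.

n4 = NOT n3 must be 0, so n3 = 1.
n3 = n2 AND x must be 1, so both n2 = 1 and x = 1.
n2 = n1 OR y must be 1, so at least one of n1, y is 1.
Every assignment with n4 = 0 has x = 1; there are 5 such assignment(s).

1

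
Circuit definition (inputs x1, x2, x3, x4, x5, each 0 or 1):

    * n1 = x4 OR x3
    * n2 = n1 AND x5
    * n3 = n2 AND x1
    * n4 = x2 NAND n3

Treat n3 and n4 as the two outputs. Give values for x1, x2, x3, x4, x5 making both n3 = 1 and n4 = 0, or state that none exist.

x1=1 x2=1 x3=1 x4=1 x5=1

Check with x1=1 x2=1 x3=1 x4=1 x5=1:
n1 = x4 OR x3 = 1 OR 1 = 1
n2 = n1 AND x5 = 1 AND 1 = 1
n3 = n2 AND x1 = 1 AND 1 = 1
n4 = x2 NAND n3 = 1 NAND 1 = 0
So n3 = 1 and n4 = 0.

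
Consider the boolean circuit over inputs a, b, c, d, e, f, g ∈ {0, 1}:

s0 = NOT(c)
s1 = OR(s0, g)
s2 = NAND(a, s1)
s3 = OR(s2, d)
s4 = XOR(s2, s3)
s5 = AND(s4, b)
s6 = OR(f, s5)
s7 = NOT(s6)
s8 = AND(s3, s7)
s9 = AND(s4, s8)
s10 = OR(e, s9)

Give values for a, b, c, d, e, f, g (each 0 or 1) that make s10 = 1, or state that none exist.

a=1 b=1 c=1 d=0 e=1 f=0 g=1

Check with a=1 b=1 c=1 d=0 e=1 f=0 g=1:
s0 = NOT(c) = NOT 1 = 0
s1 = OR(s0, g) = OR(0, 1) = 1
s2 = NAND(a, s1) = NAND(1, 1) = 0
s3 = OR(s2, d) = OR(0, 0) = 0
s4 = XOR(s2, s3) = XOR(0, 0) = 0
s5 = AND(s4, b) = AND(0, 1) = 0
s6 = OR(f, s5) = OR(0, 0) = 0
s7 = NOT(s6) = NOT 0 = 1
s8 = AND(s3, s7) = AND(0, 1) = 0
s9 = AND(s4, s8) = AND(0, 0) = 0
s10 = OR(e, s9) = OR(1, 0) = 1
So s10 = 1 as required.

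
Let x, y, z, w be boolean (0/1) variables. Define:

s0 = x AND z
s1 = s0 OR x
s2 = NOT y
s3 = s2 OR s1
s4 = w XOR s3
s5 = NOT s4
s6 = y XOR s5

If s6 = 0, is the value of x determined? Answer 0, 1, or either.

Both values of x occur among assignments with s6 = 0:
  x=0: x=0, y=0, z=0, w=0
  x=1: x=1, y=0, z=0, w=0

either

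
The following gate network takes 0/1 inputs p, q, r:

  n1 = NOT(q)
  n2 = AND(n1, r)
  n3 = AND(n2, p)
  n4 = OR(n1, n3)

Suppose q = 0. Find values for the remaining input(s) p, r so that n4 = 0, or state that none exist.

no solution exists

With q = 0 fixed, none of the 4 settings of p, r give n4 = 0.
For example, with p=0, r=0:
n1 = NOT(q) = NOT 0 = 1
n2 = AND(n1, r) = AND(1, 0) = 0
n3 = AND(n2, p) = AND(0, 0) = 0
n4 = OR(n1, n3) = OR(1, 0) = 1
giving n4 = 1 ≠ 0.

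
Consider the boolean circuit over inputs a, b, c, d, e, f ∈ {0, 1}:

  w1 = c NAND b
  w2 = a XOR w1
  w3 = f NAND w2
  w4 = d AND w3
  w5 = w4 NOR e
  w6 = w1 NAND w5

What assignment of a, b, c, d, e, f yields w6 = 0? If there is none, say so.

w6 = w1 NAND w5 must be 0, so both w1 = 1 and w5 = 1.
w1 = c NAND b must be 1, so at least one of c, b is 0.
Check with a=0, b=1, c=0, d=0, e=0, f=1:
w1 = c NAND b = 0 NAND 1 = 1
w2 = a XOR w1 = 0 XOR 1 = 1
w3 = f NAND w2 = 1 NAND 1 = 0
w4 = d AND w3 = 0 AND 0 = 0
w5 = w4 NOR e = 0 NOR 0 = 1
w6 = w1 NAND w5 = 1 NAND 1 = 0
So w6 = 0 as required.

a=0, b=1, c=0, d=0, e=0, f=1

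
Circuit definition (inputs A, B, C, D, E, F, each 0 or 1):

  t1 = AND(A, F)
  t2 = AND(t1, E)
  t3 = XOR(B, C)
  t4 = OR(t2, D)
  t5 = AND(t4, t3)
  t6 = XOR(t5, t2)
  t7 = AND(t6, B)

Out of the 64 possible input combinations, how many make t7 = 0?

55

t7 = AND(t6, B) must be 0, so at least one of t6, B is 0.
Enumerating the 64 input combinations, 55 give t7 = 0 and 9 give t7 = 1.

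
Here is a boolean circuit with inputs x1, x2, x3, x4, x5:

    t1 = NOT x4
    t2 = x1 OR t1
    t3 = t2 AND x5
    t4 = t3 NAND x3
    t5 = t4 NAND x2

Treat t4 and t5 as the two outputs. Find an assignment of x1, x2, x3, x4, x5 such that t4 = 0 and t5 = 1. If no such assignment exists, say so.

x1=1, x2=0, x3=1, x4=1, x5=1

Check with x1=1, x2=0, x3=1, x4=1, x5=1:
t1 = NOT x4 = NOT 1 = 0
t2 = x1 OR t1 = 1 OR 0 = 1
t3 = t2 AND x5 = 1 AND 1 = 1
t4 = t3 NAND x3 = 1 NAND 1 = 0
t5 = t4 NAND x2 = 0 NAND 0 = 1
So t4 = 0 and t5 = 1.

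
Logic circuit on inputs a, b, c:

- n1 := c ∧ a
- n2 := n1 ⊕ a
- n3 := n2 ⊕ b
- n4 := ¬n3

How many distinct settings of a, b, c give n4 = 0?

n4 = ¬n3 must be 0, so n3 = 1.
n3 = n2 ⊕ b must be 1, so n2 and b differ.
Satisfying assignments:
  a=0, b=1, c=0
  a=0, b=1, c=1
  a=1, b=0, c=0
  a=1, b=1, c=1

4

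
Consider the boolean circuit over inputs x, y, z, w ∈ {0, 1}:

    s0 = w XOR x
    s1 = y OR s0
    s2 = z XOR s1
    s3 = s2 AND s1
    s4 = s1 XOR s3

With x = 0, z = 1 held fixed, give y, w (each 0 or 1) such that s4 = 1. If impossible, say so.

y=1, w=1

Check with x = 0, z = 1 and y=1, w=1:
s0 = w XOR x = 1 XOR 0 = 1
s1 = y OR s0 = 1 OR 1 = 1
s2 = z XOR s1 = 1 XOR 1 = 0
s3 = s2 AND s1 = 0 AND 1 = 0
s4 = s1 XOR s3 = 1 XOR 0 = 1
So s4 = 1.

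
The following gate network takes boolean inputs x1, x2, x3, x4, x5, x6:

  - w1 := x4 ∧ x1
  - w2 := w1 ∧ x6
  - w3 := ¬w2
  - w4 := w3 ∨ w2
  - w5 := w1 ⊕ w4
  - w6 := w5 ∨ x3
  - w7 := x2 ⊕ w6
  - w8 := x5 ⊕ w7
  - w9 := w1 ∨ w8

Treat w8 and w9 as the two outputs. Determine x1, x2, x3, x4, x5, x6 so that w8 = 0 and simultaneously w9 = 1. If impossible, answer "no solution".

x1=1, x2=1, x3=0, x4=1, x5=1, x6=0

Check with x1=1, x2=1, x3=0, x4=1, x5=1, x6=0:
w1 = x4 ∧ x1 = 1 ∧ 1 = 1
w2 = w1 ∧ x6 = 1 ∧ 0 = 0
w3 = ¬w2 = ¬0 = 1
w4 = w3 ∨ w2 = 1 ∨ 0 = 1
w5 = w1 ⊕ w4 = 1 ⊕ 1 = 0
w6 = w5 ∨ x3 = 0 ∨ 0 = 0
w7 = x2 ⊕ w6 = 1 ⊕ 0 = 1
w8 = x5 ⊕ w7 = 1 ⊕ 1 = 0
w9 = w1 ∨ w8 = 1 ∨ 0 = 1
So w8 = 0 and w9 = 1.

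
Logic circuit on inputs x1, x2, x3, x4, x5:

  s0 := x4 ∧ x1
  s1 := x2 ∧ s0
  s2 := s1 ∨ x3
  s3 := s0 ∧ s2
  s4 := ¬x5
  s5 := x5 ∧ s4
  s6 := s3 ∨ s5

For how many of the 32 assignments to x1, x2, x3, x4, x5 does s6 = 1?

6

s6 = s3 ∨ s5 must be 1, so at least one of s3, s5 is 1.
Satisfying assignments:
  x1=1, x2=0, x3=1, x4=1, x5=0
  x1=1, x2=0, x3=1, x4=1, x5=1
  x1=1, x2=1, x3=0, x4=1, x5=0
  x1=1, x2=1, x3=0, x4=1, x5=1
  x1=1, x2=1, x3=1, x4=1, x5=0
  x1=1, x2=1, x3=1, x4=1, x5=1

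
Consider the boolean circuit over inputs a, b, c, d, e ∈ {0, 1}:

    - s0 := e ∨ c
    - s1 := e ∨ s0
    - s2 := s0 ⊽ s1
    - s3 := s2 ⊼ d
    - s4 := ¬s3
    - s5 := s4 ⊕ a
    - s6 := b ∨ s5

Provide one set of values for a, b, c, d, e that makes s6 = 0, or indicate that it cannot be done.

s6 = b ∨ s5 must be 0, so both b = 0 and s5 = 0.
s5 = s4 ⊕ a must be 0, so s4 and a are equal.
Check with a=0, b=0, c=1, d=0, e=1:
s0 = e ∨ c = 1 ∨ 1 = 1
s1 = e ∨ s0 = 1 ∨ 1 = 1
s2 = s0 ⊽ s1 = 1 ⊽ 1 = 0
s3 = s2 ⊼ d = 0 ⊼ 0 = 1
s4 = ¬s3 = ¬1 = 0
s5 = s4 ⊕ a = 0 ⊕ 0 = 0
s6 = b ∨ s5 = 0 ∨ 0 = 0
So s6 = 0 as required.

a=0, b=0, c=1, d=0, e=1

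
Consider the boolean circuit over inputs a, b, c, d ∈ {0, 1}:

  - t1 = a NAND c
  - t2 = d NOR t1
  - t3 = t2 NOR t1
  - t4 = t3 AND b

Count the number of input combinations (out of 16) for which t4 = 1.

t4 = t3 AND b must be 1, so both t3 = 1 and b = 1.
t3 = t2 NOR t1 must be 1, so both t2 = 0 and t1 = 0.
t2 = d NOR t1 must be 0, so at least one of d, t1 is 1.
Satisfying assignments:
  a=1, b=1, c=1, d=1

1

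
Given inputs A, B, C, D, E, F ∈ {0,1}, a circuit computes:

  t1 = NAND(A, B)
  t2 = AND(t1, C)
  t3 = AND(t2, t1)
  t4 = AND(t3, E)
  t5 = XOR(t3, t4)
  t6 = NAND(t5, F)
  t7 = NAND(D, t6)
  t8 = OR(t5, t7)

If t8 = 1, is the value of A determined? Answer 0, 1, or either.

Both values of A occur among assignments with t8 = 1:
  A=0: A=0, B=0, C=0, D=0, E=0, F=0
  A=1: A=1, B=0, C=0, D=0, E=0, F=0

either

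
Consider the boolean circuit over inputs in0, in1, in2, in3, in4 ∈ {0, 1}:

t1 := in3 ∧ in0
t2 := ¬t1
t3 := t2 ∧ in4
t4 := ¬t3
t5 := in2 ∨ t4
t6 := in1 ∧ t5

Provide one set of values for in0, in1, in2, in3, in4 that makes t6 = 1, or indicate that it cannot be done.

t6 = in1 ∧ t5 must be 1, so both in1 = 1 and t5 = 1.
t5 = in2 ∨ t4 must be 1, so at least one of in2, t4 is 1.
Check with in0=1, in1=1, in2=0, in3=1, in4=0:
t1 = in3 ∧ in0 = 1 ∧ 1 = 1
t2 = ¬t1 = ¬1 = 0
t3 = t2 ∧ in4 = 0 ∧ 0 = 0
t4 = ¬t3 = ¬0 = 1
t5 = in2 ∨ t4 = 0 ∨ 1 = 1
t6 = in1 ∧ t5 = 1 ∧ 1 = 1
So t6 = 1 as required.

in0=1, in1=1, in2=0, in3=1, in4=0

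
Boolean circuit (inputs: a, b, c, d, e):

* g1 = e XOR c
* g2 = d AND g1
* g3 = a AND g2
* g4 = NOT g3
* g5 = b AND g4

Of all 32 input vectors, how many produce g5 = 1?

g5 = b AND g4 must be 1, so both b = 1 and g4 = 1.
g4 = NOT g3 must be 1, so g3 = 0.
g3 = a AND g2 must be 0, so at least one of a, g2 is 0.
Enumerating the 32 input combinations, 14 give g5 = 1 and 18 give g5 = 0.

14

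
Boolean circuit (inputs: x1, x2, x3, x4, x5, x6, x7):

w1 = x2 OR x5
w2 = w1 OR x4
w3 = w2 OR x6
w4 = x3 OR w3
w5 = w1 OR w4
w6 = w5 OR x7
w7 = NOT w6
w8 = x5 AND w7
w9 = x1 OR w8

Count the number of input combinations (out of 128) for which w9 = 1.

w9 = x1 OR w8 must be 1, so at least one of x1, w8 is 1.
Enumerating the 128 input combinations, 64 give w9 = 1 and 64 give w9 = 0.

64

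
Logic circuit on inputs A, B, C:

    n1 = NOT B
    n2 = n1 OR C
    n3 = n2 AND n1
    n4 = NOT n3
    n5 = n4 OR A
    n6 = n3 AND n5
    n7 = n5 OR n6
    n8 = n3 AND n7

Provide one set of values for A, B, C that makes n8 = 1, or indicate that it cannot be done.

n8 = n3 AND n7 must be 1, so both n3 = 1 and n7 = 1.
n3 = n2 AND n1 must be 1, so both n2 = 1 and n1 = 1.
n7 = n5 OR n6 must be 1, so at least one of n5, n6 is 1.
Check with A=1, B=0, C=1:
n1 = NOT B = NOT 0 = 1
n2 = n1 OR C = 1 OR 1 = 1
n3 = n2 AND n1 = 1 AND 1 = 1
n4 = NOT n3 = NOT 1 = 0
n5 = n4 OR A = 0 OR 1 = 1
n6 = n3 AND n5 = 1 AND 1 = 1
n7 = n5 OR n6 = 1 OR 1 = 1
n8 = n3 AND n7 = 1 AND 1 = 1
So n8 = 1 as required.

A=1, B=0, C=1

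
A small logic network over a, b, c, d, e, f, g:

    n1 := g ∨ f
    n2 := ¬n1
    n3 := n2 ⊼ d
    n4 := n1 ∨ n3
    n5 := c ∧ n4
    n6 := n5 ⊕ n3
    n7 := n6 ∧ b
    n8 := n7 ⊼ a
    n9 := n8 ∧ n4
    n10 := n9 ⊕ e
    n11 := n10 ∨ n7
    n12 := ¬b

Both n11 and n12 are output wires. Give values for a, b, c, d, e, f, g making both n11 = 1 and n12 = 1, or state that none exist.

a=1 b=0 c=1 d=0 e=0 f=0 g=0

Check with a=1 b=0 c=1 d=0 e=0 f=0 g=0:
n1 = g ∨ f = 0 ∨ 0 = 0
n2 = ¬n1 = ¬0 = 1
n3 = n2 ⊼ d = 1 ⊼ 0 = 1
n4 = n1 ∨ n3 = 0 ∨ 1 = 1
n5 = c ∧ n4 = 1 ∧ 1 = 1
n6 = n5 ⊕ n3 = 1 ⊕ 1 = 0
n7 = n6 ∧ b = 0 ∧ 0 = 0
n8 = n7 ⊼ a = 0 ⊼ 1 = 1
n9 = n8 ∧ n4 = 1 ∧ 1 = 1
n10 = n9 ⊕ e = 1 ⊕ 0 = 1
n11 = n10 ∨ n7 = 1 ∨ 0 = 1
n12 = ¬b = ¬0 = 1
So n11 = 1 and n12 = 1.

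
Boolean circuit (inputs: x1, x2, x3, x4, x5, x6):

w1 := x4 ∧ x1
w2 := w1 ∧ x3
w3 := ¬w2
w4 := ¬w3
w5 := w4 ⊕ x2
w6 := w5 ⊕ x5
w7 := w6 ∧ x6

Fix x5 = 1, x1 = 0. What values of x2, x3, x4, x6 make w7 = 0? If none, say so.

x2=1 x3=0 x4=1 x6=1

w7 = w6 ∧ x6 must be 0, so at least one of w6, x6 is 0.
Check with x5 = 1, x1 = 0 and x2=1, x3=0, x4=1, x6=1:
w1 = x4 ∧ x1 = 1 ∧ 0 = 0
w2 = w1 ∧ x3 = 0 ∧ 0 = 0
w3 = ¬w2 = ¬0 = 1
w4 = ¬w3 = ¬1 = 0
w5 = w4 ⊕ x2 = 0 ⊕ 1 = 1
w6 = w5 ⊕ x5 = 1 ⊕ 1 = 0
w7 = w6 ∧ x6 = 0 ∧ 1 = 0
So w7 = 0.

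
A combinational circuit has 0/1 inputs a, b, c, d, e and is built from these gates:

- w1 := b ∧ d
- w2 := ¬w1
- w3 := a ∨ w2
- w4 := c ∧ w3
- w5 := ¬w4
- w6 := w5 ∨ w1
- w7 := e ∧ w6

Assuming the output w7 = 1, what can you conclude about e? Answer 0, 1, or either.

w7 = e ∧ w6 must be 1, so both e = 1 and w6 = 1.
w6 = w5 ∨ w1 must be 1, so at least one of w5, w1 is 1.
Every assignment with w7 = 1 has e = 1; there are 10 such assignment(s).

1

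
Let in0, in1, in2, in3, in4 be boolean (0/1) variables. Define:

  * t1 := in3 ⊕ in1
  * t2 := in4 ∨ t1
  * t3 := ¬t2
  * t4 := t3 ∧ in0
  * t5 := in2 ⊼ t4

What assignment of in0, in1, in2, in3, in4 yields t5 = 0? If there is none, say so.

in0=1, in1=0, in2=1, in3=0, in4=0

t5 = in2 ⊼ t4 must be 0, so both in2 = 1 and t4 = 1.
Check with in0=1, in1=0, in2=1, in3=0, in4=0:
t1 = in3 ⊕ in1 = 0 ⊕ 0 = 0
t2 = in4 ∨ t1 = 0 ∨ 0 = 0
t3 = ¬t2 = ¬0 = 1
t4 = t3 ∧ in0 = 1 ∧ 1 = 1
t5 = in2 ⊼ t4 = 1 ⊼ 1 = 0
So t5 = 0 as required.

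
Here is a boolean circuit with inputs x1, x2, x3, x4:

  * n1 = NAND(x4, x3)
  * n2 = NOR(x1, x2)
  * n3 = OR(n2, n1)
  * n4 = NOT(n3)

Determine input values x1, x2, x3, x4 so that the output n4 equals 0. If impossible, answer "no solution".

n4 = NOT(n3) must be 0, so n3 = 1.
n3 = OR(n2, n1) must be 1, so at least one of n2, n1 is 1.
Check with x1=1, x2=0, x3=0, x4=1:
n1 = NAND(x4, x3) = NAND(1, 0) = 1
n2 = NOR(x1, x2) = NOR(1, 0) = 0
n3 = OR(n2, n1) = OR(0, 1) = 1
n4 = NOT(n3) = NOT 1 = 0
So n4 = 0 as required.

x1=1, x2=0, x3=0, x4=1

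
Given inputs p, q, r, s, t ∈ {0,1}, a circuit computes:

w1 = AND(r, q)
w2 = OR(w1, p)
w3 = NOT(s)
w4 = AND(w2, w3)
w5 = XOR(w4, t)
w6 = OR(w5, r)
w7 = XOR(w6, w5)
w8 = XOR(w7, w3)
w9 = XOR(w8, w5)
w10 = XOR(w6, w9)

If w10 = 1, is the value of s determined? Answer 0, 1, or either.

w10 = XOR(w6, w9) must be 1, so w6 and w9 differ.
Every assignment with w10 = 1 has s = 0; there are 16 such assignment(s).

0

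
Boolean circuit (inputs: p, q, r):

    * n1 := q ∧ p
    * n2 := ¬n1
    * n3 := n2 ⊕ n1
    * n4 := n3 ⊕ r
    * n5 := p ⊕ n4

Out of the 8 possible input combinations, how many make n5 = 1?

4

n5 = p ⊕ n4 must be 1, so p and n4 differ.
Satisfying assignments:
  p=0, q=0, r=0
  p=0, q=1, r=0
  p=1, q=0, r=1
  p=1, q=1, r=1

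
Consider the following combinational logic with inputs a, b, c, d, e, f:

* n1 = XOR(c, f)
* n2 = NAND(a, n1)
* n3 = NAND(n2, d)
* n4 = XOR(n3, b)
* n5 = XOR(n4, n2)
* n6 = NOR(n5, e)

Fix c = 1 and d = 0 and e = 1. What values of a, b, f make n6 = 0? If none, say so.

a=0, b=1, f=0

Check with c = 1 and d = 0 and e = 1 and a=0, b=1, f=0:
n1 = XOR(c, f) = XOR(1, 0) = 1
n2 = NAND(a, n1) = NAND(0, 1) = 1
n3 = NAND(n2, d) = NAND(1, 0) = 1
n4 = XOR(n3, b) = XOR(1, 1) = 0
n5 = XOR(n4, n2) = XOR(0, 1) = 1
n6 = NOR(n5, e) = NOR(1, 1) = 0
So n6 = 0.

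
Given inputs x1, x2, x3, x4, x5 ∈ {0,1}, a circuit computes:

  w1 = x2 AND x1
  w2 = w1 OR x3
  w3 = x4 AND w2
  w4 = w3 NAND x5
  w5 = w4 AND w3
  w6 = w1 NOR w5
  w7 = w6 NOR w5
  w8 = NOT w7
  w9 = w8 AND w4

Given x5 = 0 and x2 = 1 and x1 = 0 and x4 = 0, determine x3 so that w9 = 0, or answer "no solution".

no solution exists

With x5 = 0 and x2 = 1 and x1 = 0 and x4 = 0 fixed, none of the 2 settings of x3 give w9 = 0.
For example, with x3=1:
w1 = x2 AND x1 = 1 AND 0 = 0
w2 = w1 OR x3 = 0 OR 1 = 1
w3 = x4 AND w2 = 0 AND 1 = 0
w4 = w3 NAND x5 = 0 NAND 0 = 1
w5 = w4 AND w3 = 1 AND 0 = 0
w6 = w1 NOR w5 = 0 NOR 0 = 1
w7 = w6 NOR w5 = 1 NOR 0 = 0
w8 = NOT w7 = NOT 0 = 1
w9 = w8 AND w4 = 1 AND 1 = 1
giving w9 = 1 ≠ 0.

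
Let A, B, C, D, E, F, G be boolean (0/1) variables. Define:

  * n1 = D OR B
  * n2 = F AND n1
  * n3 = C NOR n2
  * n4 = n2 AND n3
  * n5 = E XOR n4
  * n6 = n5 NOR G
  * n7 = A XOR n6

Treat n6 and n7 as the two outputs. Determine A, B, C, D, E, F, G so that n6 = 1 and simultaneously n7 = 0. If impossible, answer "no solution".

A=1, B=1, C=0, D=1, E=0, F=1, G=0

Check with A=1, B=1, C=0, D=1, E=0, F=1, G=0:
n1 = D OR B = 1 OR 1 = 1
n2 = F AND n1 = 1 AND 1 = 1
n3 = C NOR n2 = 0 NOR 1 = 0
n4 = n2 AND n3 = 1 AND 0 = 0
n5 = E XOR n4 = 0 XOR 0 = 0
n6 = n5 NOR G = 0 NOR 0 = 1
n7 = A XOR n6 = 1 XOR 1 = 0
So n6 = 1 and n7 = 0.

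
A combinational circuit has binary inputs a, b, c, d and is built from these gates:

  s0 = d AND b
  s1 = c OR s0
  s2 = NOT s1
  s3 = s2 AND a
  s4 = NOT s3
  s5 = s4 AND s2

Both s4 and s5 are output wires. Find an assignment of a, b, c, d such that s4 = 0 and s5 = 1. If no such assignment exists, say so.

no solution exists

Across all 16 input combinations, none give both s4 = 0 and s5 = 1.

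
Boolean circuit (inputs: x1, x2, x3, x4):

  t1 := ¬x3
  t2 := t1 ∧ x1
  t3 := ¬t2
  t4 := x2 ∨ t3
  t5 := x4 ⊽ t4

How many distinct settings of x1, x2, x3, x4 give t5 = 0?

t5 = x4 ⊽ t4 must be 0, so at least one of x4, t4 is 1.
Enumerating the 16 input combinations, 15 give t5 = 0 and 1 give t5 = 1.

15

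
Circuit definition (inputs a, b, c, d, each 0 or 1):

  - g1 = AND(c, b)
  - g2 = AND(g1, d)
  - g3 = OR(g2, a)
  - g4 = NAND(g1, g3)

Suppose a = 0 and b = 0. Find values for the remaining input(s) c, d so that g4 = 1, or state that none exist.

Check with a = 0 and b = 0 and c=0, d=1:
g1 = AND(c, b) = AND(0, 0) = 0
g2 = AND(g1, d) = AND(0, 1) = 0
g3 = OR(g2, a) = OR(0, 0) = 0
g4 = NAND(g1, g3) = NAND(0, 0) = 1
So g4 = 1.

c=0, d=1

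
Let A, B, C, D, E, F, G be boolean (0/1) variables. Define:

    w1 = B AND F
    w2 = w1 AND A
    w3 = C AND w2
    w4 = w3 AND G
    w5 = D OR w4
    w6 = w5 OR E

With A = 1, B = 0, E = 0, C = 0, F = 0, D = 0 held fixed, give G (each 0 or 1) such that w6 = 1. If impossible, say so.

With A = 1, B = 0, E = 0, C = 0, F = 0, D = 0 fixed, none of the 2 settings of G give w6 = 1.
For example, with G=0:
w1 = B AND F = 0 AND 0 = 0
w2 = w1 AND A = 0 AND 1 = 0
w3 = C AND w2 = 0 AND 0 = 0
w4 = w3 AND G = 0 AND 0 = 0
w5 = D OR w4 = 0 OR 0 = 0
w6 = w5 OR E = 0 OR 0 = 0
giving w6 = 0 ≠ 1.

no solution exists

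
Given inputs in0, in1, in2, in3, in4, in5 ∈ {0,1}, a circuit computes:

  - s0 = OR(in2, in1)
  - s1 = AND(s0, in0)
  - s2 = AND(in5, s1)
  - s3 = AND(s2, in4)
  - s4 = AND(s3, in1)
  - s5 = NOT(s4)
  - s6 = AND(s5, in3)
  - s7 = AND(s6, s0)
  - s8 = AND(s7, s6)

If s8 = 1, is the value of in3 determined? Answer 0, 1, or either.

s8 = AND(s7, s6) must be 1, so both s7 = 1 and s6 = 1.
s7 = AND(s6, s0) must be 1, so both s6 = 1 and s0 = 1.
Every assignment with s8 = 1 has in3 = 1; there are 22 such assignment(s).

1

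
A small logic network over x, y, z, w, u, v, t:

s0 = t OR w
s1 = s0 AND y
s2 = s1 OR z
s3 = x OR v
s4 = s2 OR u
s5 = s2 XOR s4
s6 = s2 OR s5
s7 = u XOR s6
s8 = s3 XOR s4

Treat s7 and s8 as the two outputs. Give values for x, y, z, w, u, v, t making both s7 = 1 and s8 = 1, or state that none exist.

x=0, y=0, z=1, w=1, u=0, v=0, t=0

Check with x=0, y=0, z=1, w=1, u=0, v=0, t=0:
s0 = t OR w = 0 OR 1 = 1
s1 = s0 AND y = 1 AND 0 = 0
s2 = s1 OR z = 0 OR 1 = 1
s3 = x OR v = 0 OR 0 = 0
s4 = s2 OR u = 1 OR 0 = 1
s5 = s2 XOR s4 = 1 XOR 1 = 0
s6 = s2 OR s5 = 1 OR 0 = 1
s7 = u XOR s6 = 0 XOR 1 = 1
s8 = s3 XOR s4 = 0 XOR 1 = 1
So s7 = 1 and s8 = 1.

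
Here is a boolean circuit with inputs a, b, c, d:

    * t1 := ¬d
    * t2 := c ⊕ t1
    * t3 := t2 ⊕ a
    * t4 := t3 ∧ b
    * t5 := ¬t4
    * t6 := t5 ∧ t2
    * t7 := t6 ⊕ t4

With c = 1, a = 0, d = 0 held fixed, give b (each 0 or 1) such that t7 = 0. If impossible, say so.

b=0

t7 = t6 ⊕ t4 must be 0, so t6 and t4 are equal.
Check with c = 1, a = 0, d = 0 and b=0:
t1 = ¬d = ¬0 = 1
t2 = c ⊕ t1 = 1 ⊕ 1 = 0
t3 = t2 ⊕ a = 0 ⊕ 0 = 0
t4 = t3 ∧ b = 0 ∧ 0 = 0
t5 = ¬t4 = ¬0 = 1
t6 = t5 ∧ t2 = 1 ∧ 0 = 0
t7 = t6 ⊕ t4 = 0 ⊕ 0 = 0
So t7 = 0.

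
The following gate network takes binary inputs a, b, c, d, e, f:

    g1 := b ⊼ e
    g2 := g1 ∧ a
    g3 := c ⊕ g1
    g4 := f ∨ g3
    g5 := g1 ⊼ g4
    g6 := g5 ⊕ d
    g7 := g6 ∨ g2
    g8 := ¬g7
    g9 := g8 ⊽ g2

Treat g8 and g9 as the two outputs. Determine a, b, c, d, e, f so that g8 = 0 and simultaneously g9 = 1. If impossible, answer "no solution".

Check with a=1 b=1 c=0 d=0 e=1 f=0:
g1 = b ⊼ e = 1 ⊼ 1 = 0
g2 = g1 ∧ a = 0 ∧ 1 = 0
g3 = c ⊕ g1 = 0 ⊕ 0 = 0
g4 = f ∨ g3 = 0 ∨ 0 = 0
g5 = g1 ⊼ g4 = 0 ⊼ 0 = 1
g6 = g5 ⊕ d = 1 ⊕ 0 = 1
g7 = g6 ∨ g2 = 1 ∨ 0 = 1
g8 = ¬g7 = ¬1 = 0
g9 = g8 ⊽ g2 = 0 ⊽ 0 = 1
So g8 = 0 and g9 = 1.

a=1 b=1 c=0 d=0 e=1 f=0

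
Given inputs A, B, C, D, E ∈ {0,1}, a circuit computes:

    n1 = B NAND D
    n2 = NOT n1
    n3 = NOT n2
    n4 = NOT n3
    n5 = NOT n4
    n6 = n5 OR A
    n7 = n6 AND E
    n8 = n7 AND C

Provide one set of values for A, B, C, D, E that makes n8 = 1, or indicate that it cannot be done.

n8 = n7 AND C must be 1, so both n7 = 1 and C = 1.
Check with A=0, B=0, C=1, D=1, E=1:
n1 = B NAND D = 0 NAND 1 = 1
n2 = NOT n1 = NOT 1 = 0
n3 = NOT n2 = NOT 0 = 1
n4 = NOT n3 = NOT 1 = 0
n5 = NOT n4 = NOT 0 = 1
n6 = n5 OR A = 1 OR 0 = 1
n7 = n6 AND E = 1 AND 1 = 1
n8 = n7 AND C = 1 AND 1 = 1
So n8 = 1 as required.

A=0, B=0, C=1, D=1, E=1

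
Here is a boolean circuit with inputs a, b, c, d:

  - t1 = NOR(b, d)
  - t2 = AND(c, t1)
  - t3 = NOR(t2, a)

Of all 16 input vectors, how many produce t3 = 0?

t3 = NOR(t2, a) must be 0, so at least one of t2, a is 1.
Enumerating the 16 input combinations, 9 give t3 = 0 and 7 give t3 = 1.

9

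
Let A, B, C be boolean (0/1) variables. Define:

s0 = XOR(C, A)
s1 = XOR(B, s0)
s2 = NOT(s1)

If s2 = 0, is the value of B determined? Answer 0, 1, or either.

either

Both values of B occur among assignments with s2 = 0:
  B=0: A=0, B=0, C=1
  B=1: A=0, B=1, C=0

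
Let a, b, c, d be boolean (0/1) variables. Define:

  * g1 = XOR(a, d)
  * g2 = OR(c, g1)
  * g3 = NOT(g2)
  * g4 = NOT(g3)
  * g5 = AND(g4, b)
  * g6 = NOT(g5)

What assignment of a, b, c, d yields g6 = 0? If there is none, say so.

g6 = NOT(g5) must be 0, so g5 = 1.
Check with a=0, b=1, c=1, d=1:
g1 = XOR(a, d) = XOR(0, 1) = 1
g2 = OR(c, g1) = OR(1, 1) = 1
g3 = NOT(g2) = NOT 1 = 0
g4 = NOT(g3) = NOT 0 = 1
g5 = AND(g4, b) = AND(1, 1) = 1
g6 = NOT(g5) = NOT 1 = 0
So g6 = 0 as required.

a=0, b=1, c=1, d=1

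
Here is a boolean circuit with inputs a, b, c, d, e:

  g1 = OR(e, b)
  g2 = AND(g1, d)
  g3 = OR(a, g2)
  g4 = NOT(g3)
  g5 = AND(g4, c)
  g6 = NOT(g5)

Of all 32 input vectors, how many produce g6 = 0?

5

g6 = NOT(g5) must be 0, so g5 = 1.
Satisfying assignments:
  a=0, b=0, c=1, d=0, e=0
  a=0, b=0, c=1, d=0, e=1
  a=0, b=0, c=1, d=1, e=0
  a=0, b=1, c=1, d=0, e=0
  a=0, b=1, c=1, d=0, e=1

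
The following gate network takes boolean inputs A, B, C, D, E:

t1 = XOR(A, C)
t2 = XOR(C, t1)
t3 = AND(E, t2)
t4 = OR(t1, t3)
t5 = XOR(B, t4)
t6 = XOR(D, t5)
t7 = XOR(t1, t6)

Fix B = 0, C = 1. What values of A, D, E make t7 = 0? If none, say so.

t7 = XOR(t1, t6) must be 0, so t1 and t6 are equal.
Check with B = 0, C = 1 and A=0, D=0, E=0:
t1 = XOR(A, C) = XOR(0, 1) = 1
t2 = XOR(C, t1) = XOR(1, 1) = 0
t3 = AND(E, t2) = AND(0, 0) = 0
t4 = OR(t1, t3) = OR(1, 0) = 1
t5 = XOR(B, t4) = XOR(0, 1) = 1
t6 = XOR(D, t5) = XOR(0, 1) = 1
t7 = XOR(t1, t6) = XOR(1, 1) = 0
So t7 = 0.

A=0, D=0, E=0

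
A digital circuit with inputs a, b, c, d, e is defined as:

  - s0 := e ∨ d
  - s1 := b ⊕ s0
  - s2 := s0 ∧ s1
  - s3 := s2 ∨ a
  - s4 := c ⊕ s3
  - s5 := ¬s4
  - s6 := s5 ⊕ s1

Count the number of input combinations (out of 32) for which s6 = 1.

s6 = s5 ⊕ s1 must be 1, so s5 and s1 differ.
Enumerating the 32 input combinations, 16 give s6 = 1 and 16 give s6 = 0.

16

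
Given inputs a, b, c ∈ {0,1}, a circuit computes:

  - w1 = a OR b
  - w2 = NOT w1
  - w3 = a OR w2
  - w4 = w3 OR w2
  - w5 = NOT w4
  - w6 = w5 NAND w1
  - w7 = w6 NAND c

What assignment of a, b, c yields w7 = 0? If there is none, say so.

w7 = w6 NAND c must be 0, so both w6 = 1 and c = 1.
w6 = w5 NAND w1 must be 1, so at least one of w5, w1 is 0.
Check with a=1 b=0 c=1:
w1 = a OR b = 1 OR 0 = 1
w2 = NOT w1 = NOT 1 = 0
w3 = a OR w2 = 1 OR 0 = 1
w4 = w3 OR w2 = 1 OR 0 = 1
w5 = NOT w4 = NOT 1 = 0
w6 = w5 NAND w1 = 0 NAND 1 = 1
w7 = w6 NAND c = 1 NAND 1 = 0
So w7 = 0 as required.

a=1 b=0 c=1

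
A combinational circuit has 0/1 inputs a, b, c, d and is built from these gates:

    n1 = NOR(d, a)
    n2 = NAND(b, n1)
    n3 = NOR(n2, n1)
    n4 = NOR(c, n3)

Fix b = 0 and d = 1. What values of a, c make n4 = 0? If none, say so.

a=0, c=1

n4 = NOR(c, n3) must be 0, so at least one of c, n3 is 1.
Check with b = 0 and d = 1 and a=0, c=1:
n1 = NOR(d, a) = NOR(1, 0) = 0
n2 = NAND(b, n1) = NAND(0, 0) = 1
n3 = NOR(n2, n1) = NOR(1, 0) = 0
n4 = NOR(c, n3) = NOR(1, 0) = 0
So n4 = 0.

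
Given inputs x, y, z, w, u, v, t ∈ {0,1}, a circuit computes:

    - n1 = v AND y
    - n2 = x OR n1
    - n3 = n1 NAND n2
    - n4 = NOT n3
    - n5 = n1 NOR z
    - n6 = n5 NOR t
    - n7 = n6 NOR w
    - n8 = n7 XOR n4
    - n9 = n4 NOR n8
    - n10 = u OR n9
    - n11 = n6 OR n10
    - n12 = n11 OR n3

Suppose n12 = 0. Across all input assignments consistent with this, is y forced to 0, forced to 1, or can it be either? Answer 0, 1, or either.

1

n12 = n11 OR n3 must be 0, so both n11 = 0 and n3 = 0.
n11 = n6 OR n10 must be 0, so both n6 = 0 and n10 = 0.
Every assignment with n12 = 0 has y = 1; there are 8 such assignment(s).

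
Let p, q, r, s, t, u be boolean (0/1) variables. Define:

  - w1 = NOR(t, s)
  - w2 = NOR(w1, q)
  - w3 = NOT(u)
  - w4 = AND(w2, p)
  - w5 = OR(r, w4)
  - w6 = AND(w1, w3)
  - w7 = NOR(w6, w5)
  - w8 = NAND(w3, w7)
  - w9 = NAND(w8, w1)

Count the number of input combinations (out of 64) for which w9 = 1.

48

w9 = NAND(w8, w1) must be 1, so at least one of w8, w1 is 0.
Enumerating the 64 input combinations, 48 give w9 = 1 and 16 give w9 = 0.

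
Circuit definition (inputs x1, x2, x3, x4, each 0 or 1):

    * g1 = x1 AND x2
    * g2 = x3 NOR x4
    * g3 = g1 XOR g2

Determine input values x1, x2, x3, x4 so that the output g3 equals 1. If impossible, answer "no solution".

x1=1, x2=1, x3=1, x4=1

g3 = g1 XOR g2 must be 1, so g1 and g2 differ.
Check with x1=1, x2=1, x3=1, x4=1:
g1 = x1 AND x2 = 1 AND 1 = 1
g2 = x3 NOR x4 = 1 NOR 1 = 0
g3 = g1 XOR g2 = 1 XOR 0 = 1
So g3 = 1 as required.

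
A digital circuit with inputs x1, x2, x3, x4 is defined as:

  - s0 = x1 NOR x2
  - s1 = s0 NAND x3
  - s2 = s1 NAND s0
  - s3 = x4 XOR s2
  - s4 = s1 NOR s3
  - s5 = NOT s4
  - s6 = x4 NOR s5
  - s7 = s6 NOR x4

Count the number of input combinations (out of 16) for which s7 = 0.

s7 = s6 NOR x4 must be 0, so at least one of s6, x4 is 1.
Enumerating the 16 input combinations, 8 give s7 = 0 and 8 give s7 = 1.

8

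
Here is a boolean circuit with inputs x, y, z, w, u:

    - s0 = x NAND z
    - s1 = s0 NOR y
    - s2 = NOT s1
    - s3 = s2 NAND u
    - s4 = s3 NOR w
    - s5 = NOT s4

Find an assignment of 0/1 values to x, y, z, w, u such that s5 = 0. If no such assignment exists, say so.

s5 = NOT s4 must be 0, so s4 = 1.
Check with x=0, y=0, z=0, w=0, u=1:
s0 = x NAND z = 0 NAND 0 = 1
s1 = s0 NOR y = 1 NOR 0 = 0
s2 = NOT s1 = NOT 0 = 1
s3 = s2 NAND u = 1 NAND 1 = 0
s4 = s3 NOR w = 0 NOR 0 = 1
s5 = NOT s4 = NOT 1 = 0
So s5 = 0 as required.

x=0, y=0, z=0, w=0, u=1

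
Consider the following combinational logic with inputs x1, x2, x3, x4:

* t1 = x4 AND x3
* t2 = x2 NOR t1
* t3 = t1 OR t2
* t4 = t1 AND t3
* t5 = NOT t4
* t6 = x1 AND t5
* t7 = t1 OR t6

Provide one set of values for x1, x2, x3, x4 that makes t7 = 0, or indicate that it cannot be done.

Check with x1=0 x2=0 x3=1 x4=0:
t1 = x4 AND x3 = 0 AND 1 = 0
t2 = x2 NOR t1 = 0 NOR 0 = 1
t3 = t1 OR t2 = 0 OR 1 = 1
t4 = t1 AND t3 = 0 AND 1 = 0
t5 = NOT t4 = NOT 0 = 1
t6 = x1 AND t5 = 0 AND 1 = 0
t7 = t1 OR t6 = 0 OR 0 = 0
So t7 = 0 as required.

x1=0 x2=0 x3=1 x4=0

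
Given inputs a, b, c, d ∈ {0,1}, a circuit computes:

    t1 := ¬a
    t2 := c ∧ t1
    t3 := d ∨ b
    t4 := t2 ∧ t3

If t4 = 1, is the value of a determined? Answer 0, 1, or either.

0

t4 = t2 ∧ t3 must be 1, so both t2 = 1 and t3 = 1.
t2 = c ∧ t1 must be 1, so both c = 1 and t1 = 1.
Every assignment with t4 = 1 has a = 0; there are 3 such assignment(s).
  a=0, b=0, c=1, d=1
  a=0, b=1, c=1, d=0
  a=0, b=1, c=1, d=1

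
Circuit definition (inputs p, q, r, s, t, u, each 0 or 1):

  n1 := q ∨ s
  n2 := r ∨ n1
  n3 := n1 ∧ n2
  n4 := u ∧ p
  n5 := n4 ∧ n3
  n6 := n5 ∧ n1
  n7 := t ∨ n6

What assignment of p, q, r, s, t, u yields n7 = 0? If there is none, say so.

n7 = t ∨ n6 must be 0, so both t = 0 and n6 = 0.
n6 = n5 ∧ n1 must be 0, so at least one of n5, n1 is 0.
Check with p=0, q=0, r=1, s=1, t=0, u=0:
n1 = q ∨ s = 0 ∨ 1 = 1
n2 = r ∨ n1 = 1 ∨ 1 = 1
n3 = n1 ∧ n2 = 1 ∧ 1 = 1
n4 = u ∧ p = 0 ∧ 0 = 0
n5 = n4 ∧ n3 = 0 ∧ 1 = 0
n6 = n5 ∧ n1 = 0 ∧ 1 = 0
n7 = t ∨ n6 = 0 ∨ 0 = 0
So n7 = 0 as required.

p=0, q=0, r=1, s=1, t=0, u=0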